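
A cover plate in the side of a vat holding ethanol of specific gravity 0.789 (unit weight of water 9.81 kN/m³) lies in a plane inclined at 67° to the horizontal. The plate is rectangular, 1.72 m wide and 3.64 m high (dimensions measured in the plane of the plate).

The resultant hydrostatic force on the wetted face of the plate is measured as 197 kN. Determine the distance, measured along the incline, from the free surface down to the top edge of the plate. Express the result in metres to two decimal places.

γ = 0.789 × 9.81 = 7.74009 kN/m³.
A = 1.72 × 3.64 = 6.2608 m².
From F = γ·h_c·A, the centroid depth is h_c = 197/(7.74009 × 6.2608) = 4.06528 m.
Let θ = 67° be the plate's angle to the horizontal; measure y along the incline from where the plane meets the free surface. Vertical depth h = y·sinθ with sinθ = 0.920505.
Along the incline, y_c = h_c/sinθ = 4.06528/0.920505 = 4.41636 m.
The centroid lies 3.64/2 = 1.82 m below the top edge, so the top edge sits at y_top = 4.41636 − 1.82 = 2.59636 m along the incline.

y_top ≈ 2.60 m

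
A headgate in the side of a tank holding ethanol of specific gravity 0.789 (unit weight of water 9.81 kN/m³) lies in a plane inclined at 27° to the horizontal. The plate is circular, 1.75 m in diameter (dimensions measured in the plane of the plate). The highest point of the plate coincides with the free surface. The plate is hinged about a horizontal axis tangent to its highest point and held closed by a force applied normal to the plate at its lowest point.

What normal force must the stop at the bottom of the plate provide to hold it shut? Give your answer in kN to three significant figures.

P ≈ 4.62 kN

γ = 0.789 × 9.81 = 7.74009 kN/m³.
Let θ = 27° be the plate's angle to the horizontal; measure y along the incline from where the plane meets the free surface. Vertical depth h = y·sinθ with sinθ = 0.453990.
The centroid is at the centre, 0.875 m below the top of the plate, so y_c = 0.875 m and h_c = 0.875 × 0.453990 = 0.397241 m.
A = π(0.875)² = 2.40528 m².
Resultant F = γ·h_c·A = 7.74009 × 0.397241 × 2.40528 = 7.39547 kN.
I_c = πr⁴/4 = π × 0.875⁴/4 = 0.460386 m⁴.
Centre of pressure: y_p = y_c + I_c/(y_c·A) = 0.875 + 0.460386/(0.875 × 2.40528) = 0.875 + 0.21875 = 1.09375 m along the plane.
The resultant acts 0.875 + 0.21875 = 1.09375 m (along the plate) below the hinge at the top edge, so the moment about the hinge is M = F × 1.09375 = 7.39547 × 1.09375 = 8.0888 kN·m.
A normal force at the bottom, 1.75 m from the hinge, must supply this moment: P = 8.0888/1.75 = 4.62217 kN.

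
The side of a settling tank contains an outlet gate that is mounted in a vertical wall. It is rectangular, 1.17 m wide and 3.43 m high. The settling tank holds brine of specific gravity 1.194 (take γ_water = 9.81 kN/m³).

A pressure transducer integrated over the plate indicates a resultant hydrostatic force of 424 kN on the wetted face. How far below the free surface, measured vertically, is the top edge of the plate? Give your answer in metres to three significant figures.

γ = 1.194 × 9.81 = 11.71314 kN/m³.
A = 1.17 × 3.43 = 4.0131 m².
From F = γ·h_c·A, the centroid depth is h_c = 424/(11.71314 × 4.0131) = 9.02012 m.
The centroid lies 3.43/2 = 1.715 m below the top edge, so the top edge sits at h_top = 9.02012 − 1.715 = 7.30512 m below the surface.

d_top ≈ 7.31 m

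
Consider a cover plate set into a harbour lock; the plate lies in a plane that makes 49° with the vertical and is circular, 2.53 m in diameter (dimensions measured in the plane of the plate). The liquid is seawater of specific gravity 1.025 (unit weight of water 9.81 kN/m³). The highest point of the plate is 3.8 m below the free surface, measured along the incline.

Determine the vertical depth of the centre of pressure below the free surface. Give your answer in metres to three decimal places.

h_p = 3.375 m

γ = 1.025 × 9.81 = 10.05525 kN/m³.
The plate makes 49° with the vertical, i.e. θ = 90° − 49° = 41° to the horizontal. Measuring y along the incline from the free-surface line, vertical depth h = y·sinθ with sinθ = 0.656059.
The centroid is at the centre, 1.265 m below the top of the plate, so y_c = 3.8 + 1.265 = 5.065 m and h_c = 5.065 × 0.656059 = 3.32294 m.
A = π(1.265)² = 5.02726 m².
Resultant F = γ·h_c·A = 10.05525 × 3.32294 × 5.02726 = 167.976 kN.
I_c = πr⁴/4 = π × 1.265⁴/4 = 2.01118 m⁴.
Centre of pressure: y_p = y_c + I_c/(y_c·A) = 5.065 + 2.01118/(5.065 × 5.02726) = 5.065 + 0.0789842 = 5.14398 m along the plane.
Vertically, h_p = y_p·sinθ = 5.14398 × 0.656059 = 3.37475 m.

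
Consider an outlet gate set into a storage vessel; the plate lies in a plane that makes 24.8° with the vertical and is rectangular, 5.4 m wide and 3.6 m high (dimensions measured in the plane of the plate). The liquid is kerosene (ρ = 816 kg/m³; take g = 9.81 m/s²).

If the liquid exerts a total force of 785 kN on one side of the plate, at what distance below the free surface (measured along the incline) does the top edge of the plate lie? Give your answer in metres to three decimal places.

y_top ≈ 3.757 m

γ = ρg = 816 × 9.81 / 1000 = 8.00496 kN/m³.
A = 5.4 × 3.6 = 19.44 m².
From F = γ·h_c·A, the centroid depth is h_c = 785/(8.00496 × 19.44) = 5.04445 m.
The plate makes 24.8° with the vertical, i.e. θ = 90° − 24.8° = 65.2° to the horizontal. Measuring y along the incline from the free-surface line, vertical depth h = y·sinθ with sinθ = 0.907777.
Along the incline, y_c = h_c/sinθ = 5.04445/0.907777 = 5.55693 m.
The centroid lies 3.6/2 = 1.8 m below the top edge, so the top edge sits at y_top = 5.55693 − 1.8 = 3.75693 m along the incline.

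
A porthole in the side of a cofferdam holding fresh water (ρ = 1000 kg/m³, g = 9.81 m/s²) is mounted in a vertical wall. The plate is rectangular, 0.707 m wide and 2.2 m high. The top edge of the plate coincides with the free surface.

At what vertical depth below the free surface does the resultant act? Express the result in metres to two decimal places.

γ = ρg = 1000 × 9.81 = 9810 N/m³ = 9.81 kN/m³.
The centroid lies 2.2/2 = 1.1 m below the top edge, so the centroid depth is h_c = 1.1 m.
A = 0.707 × 2.2 = 1.5554 m².
Resultant F = γ·h_c·A = 9.81 × 1.1 × 1.5554 = 16.7843 kN.
I_c = b·h³/12 = 0.707 × 2.2³/12 = 0.627345 m⁴.
Centre of pressure: y_p = y_c + I_c/(y_c·A) = 1.1 + 0.627345/(1.1 × 1.5554) = 1.1 + 0.366667 = 1.46667 m along the plane.

h_p = 1.47 m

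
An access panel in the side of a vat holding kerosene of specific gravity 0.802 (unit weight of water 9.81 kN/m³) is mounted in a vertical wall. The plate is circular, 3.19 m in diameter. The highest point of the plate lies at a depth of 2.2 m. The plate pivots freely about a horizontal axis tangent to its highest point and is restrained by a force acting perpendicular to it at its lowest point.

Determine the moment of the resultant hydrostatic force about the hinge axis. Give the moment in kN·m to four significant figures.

M ≈ 420.6 kN·m

γ = 0.802 × 9.81 = 7.86762 kN/m³.
The centroid is at the centre, 1.595 m below the top of the plate, so the centroid depth is h_c = 2.2 + 1.595 = 3.795 m.
A = π(1.595)² = 7.99229 m².
Resultant F = γ·h_c·A = 7.86762 × 3.795 × 7.99229 = 238.631 kN.
I_c = πr⁴/4 = π × 1.595⁴/4 = 5.08315 m⁴.
Centre of pressure: y_p = y_c + I_c/(y_c·A) = 3.795 + 5.08315/(3.795 × 7.99229) = 3.795 + 0.167591 = 3.96259 m along the plane.
The resultant acts 1.595 + 0.167591 = 1.76259 m (along the plate) below the hinge at the top edge, so the moment about the hinge is M = F × 1.76259 = 238.631 × 1.76259 = 420.609 kN·m.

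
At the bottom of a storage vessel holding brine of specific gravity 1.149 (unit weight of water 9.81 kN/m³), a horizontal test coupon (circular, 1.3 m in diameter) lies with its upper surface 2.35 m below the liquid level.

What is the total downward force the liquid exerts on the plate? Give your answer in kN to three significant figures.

γ = 1.149 × 9.81 = 11.27169 kN/m³.
The plate is horizontal, so pressure is uniform at p = γ·h = 11.27169 × 2.35 = 26.4885 kN/m².
A = π(0.65)² = 1.32732 m².
F = p·A = 26.4885 × 1.32732 = 35.1587 kN.

F ≈ 35.2 kN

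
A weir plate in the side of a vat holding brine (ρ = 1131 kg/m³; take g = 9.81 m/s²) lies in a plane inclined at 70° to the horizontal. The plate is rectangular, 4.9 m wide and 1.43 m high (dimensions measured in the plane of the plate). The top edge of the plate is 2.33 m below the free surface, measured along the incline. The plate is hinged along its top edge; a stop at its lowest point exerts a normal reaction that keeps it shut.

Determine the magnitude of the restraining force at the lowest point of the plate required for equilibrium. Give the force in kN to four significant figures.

P ≈ 119.9 kN

γ = ρg = 1131 × 9.81 / 1000 = 11.09511 kN/m³.
Let θ = 70° be the plate's angle to the horizontal; measure y along the incline from where the plane meets the free surface. Vertical depth h = y·sinθ with sinθ = 0.939693.
The centroid lies 1.43/2 = 0.715 m below the top edge, so y_c = 2.33 + 0.715 = 3.045 m and h_c = 3.045 × 0.939693 = 2.86137 m.
A = 4.9 × 1.43 = 7.007 m².
Resultant F = γ·h_c·A = 11.09511 × 2.86137 × 7.007 = 222.453 kN.
I_c = b·h³/12 = 4.9 × 1.43³/12 = 1.19405 m⁴.
Centre of pressure: y_p = y_c + I_c/(y_c·A) = 3.045 + 1.19405/(3.045 × 7.007) = 3.045 + 0.0559633 = 3.10096 m along the plane.
The resultant acts 0.715 + 0.0559633 = 0.770963 m (along the plate) below the hinge at the top edge, so the moment about the hinge is M = F × 0.770963 = 222.453 × 0.770963 = 171.503 kN·m.
A normal force at the bottom, 1.43 m from the hinge, must supply this moment: P = 171.503/1.43 = 119.932 kN.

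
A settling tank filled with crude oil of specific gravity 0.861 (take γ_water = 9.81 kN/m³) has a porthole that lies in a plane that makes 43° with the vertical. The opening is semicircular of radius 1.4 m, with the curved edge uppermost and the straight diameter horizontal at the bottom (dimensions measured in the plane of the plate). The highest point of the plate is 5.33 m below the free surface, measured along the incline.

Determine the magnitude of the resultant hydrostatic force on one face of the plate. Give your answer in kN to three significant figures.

γ = 0.861 × 9.81 = 8.44641 kN/m³.
The plate makes 43° with the vertical, i.e. θ = 90° − 43° = 47° to the horizontal. Measuring y along the incline from the free-surface line, vertical depth h = y·sinθ with sinθ = 0.731354.
The centroid lies 4r/(3π) = 0.594178 m above the diameter, so r − 4r/(3π) = 1.4 − 0.594178 = 0.805822 m below the topmost point, so y_c = 5.33 + 0.805822 = 6.13582 m and h_c = 6.13582 × 0.731354 = 4.48746 m.
A = πr²/2 = π × 1.4²/2 = 3.07876 m².
Resultant F = γ·h_c·A = 8.44641 × 4.48746 × 3.07876 = 116.694 kN.

F ≈ 117 kN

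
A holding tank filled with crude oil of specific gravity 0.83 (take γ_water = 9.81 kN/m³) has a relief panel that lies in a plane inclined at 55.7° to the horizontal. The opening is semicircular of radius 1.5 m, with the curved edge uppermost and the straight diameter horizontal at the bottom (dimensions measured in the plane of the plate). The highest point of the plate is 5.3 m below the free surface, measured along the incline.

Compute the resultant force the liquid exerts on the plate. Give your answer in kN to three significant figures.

F ≈ 147 kN

γ = 0.83 × 9.81 = 8.1423 kN/m³.
Let θ = 55.7° be the plate's angle to the horizontal; measure y along the incline from where the plane meets the free surface. Vertical depth h = y·sinθ with sinθ = 0.826098.
The centroid lies 4r/(3π) = 0.63662 m above the diameter, so r − 4r/(3π) = 1.5 − 0.63662 = 0.86338 m below the topmost point, so y_c = 5.3 + 0.86338 = 6.16338 m and h_c = 6.16338 × 0.826098 = 5.09156 m.
A = πr²/2 = π × 1.5²/2 = 3.53429 m².
Resultant F = γ·h_c·A = 8.1423 × 5.09156 × 3.53429 = 146.521 kN.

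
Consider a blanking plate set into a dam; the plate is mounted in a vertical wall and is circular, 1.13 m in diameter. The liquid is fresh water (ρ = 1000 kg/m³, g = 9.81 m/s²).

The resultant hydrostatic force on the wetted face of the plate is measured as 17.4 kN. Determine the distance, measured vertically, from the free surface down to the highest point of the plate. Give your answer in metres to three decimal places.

γ = ρg = 1000 × 9.81 = 9810 N/m³ = 9.81 kN/m³.
A = π(0.565)² = 1.00287 m².
From F = γ·h_c·A, the centroid depth is h_c = 17.4/(9.81 × 1.00287) = 1.76862 m.
The centroid is at the centre, 0.565 m below the top of the plate, so the highest point sits at h_top = 1.76862 − 0.565 = 1.20362 m below the surface.

d_top ≈ 1.204 m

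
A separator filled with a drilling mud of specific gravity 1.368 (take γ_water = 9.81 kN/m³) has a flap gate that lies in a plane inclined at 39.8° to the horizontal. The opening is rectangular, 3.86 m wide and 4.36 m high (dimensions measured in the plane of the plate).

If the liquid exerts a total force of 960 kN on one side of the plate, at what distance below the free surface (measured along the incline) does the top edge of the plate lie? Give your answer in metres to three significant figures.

γ = 1.368 × 9.81 = 13.42008 kN/m³.
A = 3.86 × 4.36 = 16.8296 m².
From F = γ·h_c·A, the centroid depth is h_c = 960/(13.42008 × 16.8296) = 4.25052 m.
Let θ = 39.8° be the plate's angle to the horizontal; measure y along the incline from where the plane meets the free surface. Vertical depth h = y·sinθ with sinθ = 0.640110.
Along the incline, y_c = h_c/sinθ = 4.25052/0.640110 = 6.6403 m.
The centroid lies 4.36/2 = 2.18 m below the top edge, so the top edge sits at y_top = 6.6403 − 2.18 = 4.4603 m along the incline.

y_top ≈ 4.46 m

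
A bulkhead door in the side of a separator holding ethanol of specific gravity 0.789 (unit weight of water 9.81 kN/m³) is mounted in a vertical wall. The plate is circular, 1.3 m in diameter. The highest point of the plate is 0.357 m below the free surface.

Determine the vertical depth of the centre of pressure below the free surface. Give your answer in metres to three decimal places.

h_p = 1.112 m

γ = 0.789 × 9.81 = 7.74009 kN/m³.
The centroid is at the centre, 0.65 m below the top of the plate, so the centroid depth is h_c = 0.357 + 0.65 = 1.007 m.
A = π(0.65)² = 1.32732 m².
Resultant F = γ·h_c·A = 7.74009 × 1.007 × 1.32732 = 10.3455 kN.
I_c = πr⁴/4 = π × 0.65⁴/4 = 0.140198 m⁴.
Centre of pressure: y_p = y_c + I_c/(y_c·A) = 1.007 + 0.140198/(1.007 × 1.32732) = 1.007 + 0.104891 = 1.11189 m along the plane.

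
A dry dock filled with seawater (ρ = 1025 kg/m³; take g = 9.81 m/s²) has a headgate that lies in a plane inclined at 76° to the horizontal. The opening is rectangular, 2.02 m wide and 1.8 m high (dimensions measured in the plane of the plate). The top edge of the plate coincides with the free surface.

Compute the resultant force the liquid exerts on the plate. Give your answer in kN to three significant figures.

γ = ρg = 1025 × 9.81 / 1000 = 10.05525 kN/m³.
Let θ = 76° be the plate's angle to the horizontal; measure y along the incline from where the plane meets the free surface. Vertical depth h = y·sinθ with sinθ = 0.970296.
The centroid lies 1.8/2 = 0.9 m below the top edge, so y_c = 0.9 m and h_c = 0.9 × 0.970296 = 0.873266 m.
A = 2.02 × 1.8 = 3.636 m².
Resultant F = γ·h_c·A = 10.05525 × 0.873266 × 3.636 = 31.9274 kN.

F ≈ 31.9 kN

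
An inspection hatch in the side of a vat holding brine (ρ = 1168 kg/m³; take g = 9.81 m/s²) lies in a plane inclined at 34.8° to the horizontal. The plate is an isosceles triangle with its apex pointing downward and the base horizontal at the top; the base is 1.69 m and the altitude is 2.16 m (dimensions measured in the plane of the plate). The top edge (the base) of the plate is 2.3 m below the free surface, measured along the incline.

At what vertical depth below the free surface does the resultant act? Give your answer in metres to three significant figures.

γ = ρg = 1168 × 9.81 / 1000 = 11.45808 kN/m³.
Let θ = 34.8° be the plate's angle to the horizontal; measure y along the incline from where the plane meets the free surface. Vertical depth h = y·sinθ with sinθ = 0.570714.
With the apex down, the centroid sits h/3 = 2.16/3 = 0.72 m below the base (the top edge), so y_c = 2.3 + 0.72 = 3.02 m and h_c = 3.02 × 0.570714 = 1.72356 m.
A = ½ × 1.69 × 2.16 = 1.8252 m².
Resultant F = γ·h_c·A = 11.45808 × 1.72356 × 1.8252 = 36.0453 kN.
I_c = b·h³/36 = 1.69 × 2.16³/36 = 0.473092 m⁴.
Centre of pressure: y_p = y_c + I_c/(y_c·A) = 3.02 + 0.473092/(3.02 × 1.8252) = 3.02 + 0.0858278 = 3.10583 m along the plane.
Vertically, h_p = y_p·sinθ = 3.10583 × 0.570714 = 1.77254 m.

h_p = 1.77 m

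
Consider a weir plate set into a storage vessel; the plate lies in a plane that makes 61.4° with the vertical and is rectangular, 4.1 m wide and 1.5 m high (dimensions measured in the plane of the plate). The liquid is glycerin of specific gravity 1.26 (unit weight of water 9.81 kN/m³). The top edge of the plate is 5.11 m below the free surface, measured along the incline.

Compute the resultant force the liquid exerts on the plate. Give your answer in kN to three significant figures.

F ≈ 213 kN

γ = 1.26 × 9.81 = 12.3606 kN/m³.
The plate makes 61.4° with the vertical, i.e. θ = 90° − 61.4° = 28.6° to the horizontal. Measuring y along the incline from the free-surface line, vertical depth h = y·sinθ with sinθ = 0.478692.
The centroid lies 1.5/2 = 0.75 m below the top edge, so y_c = 5.11 + 0.75 = 5.86 m and h_c = 5.86 × 0.478692 = 2.80514 m.
A = 4.1 × 1.5 = 6.15 m².
Resultant F = γ·h_c·A = 12.3606 × 2.80514 × 6.15 = 213.24 kN.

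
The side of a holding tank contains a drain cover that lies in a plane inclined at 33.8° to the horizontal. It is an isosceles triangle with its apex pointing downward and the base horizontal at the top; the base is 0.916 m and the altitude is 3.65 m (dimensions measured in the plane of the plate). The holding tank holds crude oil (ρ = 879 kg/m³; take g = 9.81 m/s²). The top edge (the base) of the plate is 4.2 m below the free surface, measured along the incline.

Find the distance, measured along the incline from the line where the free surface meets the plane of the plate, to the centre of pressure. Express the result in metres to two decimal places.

γ = ρg = 879 × 9.81 / 1000 = 8.62299 kN/m³.
Let θ = 33.8° be the plate's angle to the horizontal; measure y along the incline from where the plane meets the free surface. Vertical depth h = y·sinθ with sinθ = 0.556296.
With the apex down, the centroid sits h/3 = 3.65/3 = 1.21667 m below the base (the top edge), so y_c = 4.2 + 1.21667 = 5.41667 m and h_c = 5.41667 × 0.556296 = 3.01327 m.
A = ½ × 0.916 × 3.65 = 1.6717 m².
Resultant F = γ·h_c·A = 8.62299 × 3.01327 × 1.6717 = 43.4364 kN.
I_c = b·h³/36 = 0.916 × 3.65³/36 = 1.23729 m⁴.
Centre of pressure: y_p = y_c + I_c/(y_c·A) = 5.41667 + 1.23729/(5.41667 × 1.6717) = 5.41667 + 0.136641 = 5.55331 m along the plane.

y_p = 5.55 m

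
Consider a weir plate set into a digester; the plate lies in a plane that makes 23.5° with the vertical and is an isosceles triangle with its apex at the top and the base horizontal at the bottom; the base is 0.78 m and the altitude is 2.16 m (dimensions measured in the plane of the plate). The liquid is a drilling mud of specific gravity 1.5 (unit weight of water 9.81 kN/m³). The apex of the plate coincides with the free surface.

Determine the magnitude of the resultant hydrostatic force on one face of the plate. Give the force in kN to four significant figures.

F ≈ 16.37 kN

γ = 1.5 × 9.81 = 14.715 kN/m³.
The plate makes 23.5° with the vertical, i.e. θ = 90° − 23.5° = 66.5° to the horizontal. Measuring y along the incline from the free-surface line, vertical depth h = y·sinθ with sinθ = 0.917060.
With the apex up, the centroid sits 2h/3 = 2 × 2.16/3 = 1.44 m below the apex, so y_c = 1.44 m and h_c = 1.44 × 0.917060 = 1.32057 m.
A = ½ × 0.78 × 2.16 = 0.8424 m².
Resultant F = γ·h_c·A = 14.715 × 1.32057 × 0.8424 = 16.3697 kN.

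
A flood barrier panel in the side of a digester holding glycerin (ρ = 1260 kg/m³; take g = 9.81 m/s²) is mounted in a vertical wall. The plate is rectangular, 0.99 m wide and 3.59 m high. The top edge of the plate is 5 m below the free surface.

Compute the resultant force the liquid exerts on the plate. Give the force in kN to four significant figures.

γ = ρg = 1260 × 9.81 / 1000 = 12.3606 kN/m³.
The centroid lies 3.59/2 = 1.795 m below the top edge, so the centroid depth is h_c = 5 + 1.795 = 6.795 m.
A = 0.99 × 3.59 = 3.5541 m².
Resultant F = γ·h_c·A = 12.3606 × 6.795 × 3.5541 = 298.51 kN.

F ≈ 298.5 kN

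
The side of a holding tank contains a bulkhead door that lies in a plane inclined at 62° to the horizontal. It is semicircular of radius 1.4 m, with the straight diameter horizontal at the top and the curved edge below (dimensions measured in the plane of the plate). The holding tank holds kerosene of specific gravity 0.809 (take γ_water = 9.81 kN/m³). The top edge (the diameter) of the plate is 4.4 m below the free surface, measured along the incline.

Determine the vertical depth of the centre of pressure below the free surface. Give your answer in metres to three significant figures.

h_p = 4.43 m

γ = 0.809 × 9.81 = 7.93629 kN/m³.
Let θ = 62° be the plate's angle to the horizontal; measure y along the incline from where the plane meets the free surface. Vertical depth h = y·sinθ with sinθ = 0.882948.
The centroid of a semicircle lies 4r/(3π) = 0.594178 m from the diameter, here below the top edge, so y_c = 4.4 + 0.594178 = 4.99418 m and h_c = 4.99418 × 0.882948 = 4.4096 m.
A = πr²/2 = π × 1.4²/2 = 3.07876 m².
Resultant F = γ·h_c·A = 7.93629 × 4.4096 × 3.07876 = 107.744 kN.
I_c = (π/8 − 8/(9π))·r⁴ = 0.109757 × 1.4⁴ = 0.421642 m⁴.
Centre of pressure: y_p = y_c + I_c/(y_c·A) = 4.99418 + 0.421642/(4.99418 × 3.07876) = 4.99418 + 0.0274223 = 5.0216 m along the plane.
Vertically, h_p = y_p·sinθ = 5.0216 × 0.882948 = 4.43381 m.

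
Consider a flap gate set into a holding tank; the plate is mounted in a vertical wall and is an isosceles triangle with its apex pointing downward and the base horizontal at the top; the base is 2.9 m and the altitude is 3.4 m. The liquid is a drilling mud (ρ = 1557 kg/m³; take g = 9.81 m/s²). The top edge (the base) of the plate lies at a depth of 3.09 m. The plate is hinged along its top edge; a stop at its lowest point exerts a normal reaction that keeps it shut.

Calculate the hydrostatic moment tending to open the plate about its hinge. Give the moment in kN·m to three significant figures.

M ≈ 409 kN·m

γ = ρg = 1557 × 9.81 / 1000 = 15.27417 kN/m³.
With the apex down, the centroid sits h/3 = 3.4/3 = 1.13333 m below the base (the top edge), so the centroid depth is h_c = 3.09 + 1.13333 = 4.22333 m.
A = ½ × 2.9 × 3.4 = 4.93 m².
Resultant F = γ·h_c·A = 15.27417 × 4.22333 × 4.93 = 318.024 kN.
I_c = b·h³/36 = 2.9 × 3.4³/36 = 3.16616 m⁴.
Centre of pressure: y_p = y_c + I_c/(y_c·A) = 4.22333 + 3.16616/(4.22333 × 4.93) = 4.22333 + 0.152066 = 4.3754 m along the plane.
The resultant acts 1.13333 + 0.152066 = 1.2854 m (along the plate) below the hinge at the top edge, so the moment about the hinge is M = F × 1.2854 = 318.024 × 1.2854 = 408.788 kN·m.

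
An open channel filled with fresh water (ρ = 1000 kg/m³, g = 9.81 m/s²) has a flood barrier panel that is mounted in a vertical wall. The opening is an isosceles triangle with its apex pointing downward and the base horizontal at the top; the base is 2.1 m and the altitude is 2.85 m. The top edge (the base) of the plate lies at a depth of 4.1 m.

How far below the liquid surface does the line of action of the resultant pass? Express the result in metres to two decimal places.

h_p = 5.14 m

γ = ρg = 1000 × 9.81 = 9810 N/m³ = 9.81 kN/m³.
With the apex down, the centroid sits h/3 = 2.85/3 = 0.95 m below the base (the top edge), so the centroid depth is h_c = 4.1 + 0.95 = 5.05 m.
A = ½ × 2.1 × 2.85 = 2.9925 m².
Resultant F = γ·h_c·A = 9.81 × 5.05 × 2.9925 = 148.25 kN.
I_c = b·h³/36 = 2.1 × 2.85³/36 = 1.35037 m⁴.
Centre of pressure: y_p = y_c + I_c/(y_c·A) = 5.05 + 1.35037/(5.05 × 2.9925) = 5.05 + 0.0893567 = 5.13936 m along the plane.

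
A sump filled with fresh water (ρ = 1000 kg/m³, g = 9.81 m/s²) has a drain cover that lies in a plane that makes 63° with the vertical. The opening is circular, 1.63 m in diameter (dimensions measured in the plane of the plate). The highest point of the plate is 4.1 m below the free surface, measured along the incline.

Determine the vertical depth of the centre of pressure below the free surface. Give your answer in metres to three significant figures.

γ = ρg = 1000 × 9.81 = 9810 N/m³ = 9.81 kN/m³.
The plate makes 63° with the vertical, i.e. θ = 90° − 63° = 27° to the horizontal. Measuring y along the incline from the free-surface line, vertical depth h = y·sinθ with sinθ = 0.453990.
The centroid is at the centre, 0.815 m below the top of the plate, so y_c = 4.1 + 0.815 = 4.915 m and h_c = 4.915 × 0.453990 = 2.23136 m.
A = π(0.815)² = 2.08672 m².
Resultant F = γ·h_c·A = 9.81 × 2.23136 × 2.08672 = 45.6776 kN.
I_c = πr⁴/4 = π × 0.815⁴/4 = 0.346514 m⁴.
Centre of pressure: y_p = y_c + I_c/(y_c·A) = 4.915 + 0.346514/(4.915 × 2.08672) = 4.915 + 0.0337857 = 4.94879 m along the plane.
Vertically, h_p = y_p·sinθ = 4.94879 × 0.453990 = 2.2467 m.

h_p = 2.25 m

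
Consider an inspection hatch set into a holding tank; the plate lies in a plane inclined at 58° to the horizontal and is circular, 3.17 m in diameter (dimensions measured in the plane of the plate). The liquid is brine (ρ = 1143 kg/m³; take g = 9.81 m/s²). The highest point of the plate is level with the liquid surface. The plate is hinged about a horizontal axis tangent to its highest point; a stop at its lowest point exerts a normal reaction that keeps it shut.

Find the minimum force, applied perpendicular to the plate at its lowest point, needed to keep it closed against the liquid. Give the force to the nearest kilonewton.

γ = ρg = 1143 × 9.81 / 1000 = 11.21283 kN/m³.
Let θ = 58° be the plate's angle to the horizontal; measure y along the incline from where the plane meets the free surface. Vertical depth h = y·sinθ with sinθ = 0.848048.
The centroid is at the centre, 1.585 m below the top of the plate, so y_c = 1.585 m and h_c = 1.585 × 0.848048 = 1.34416 m.
A = π(1.585)² = 7.89239 m².
Resultant F = γ·h_c·A = 11.21283 × 1.34416 × 7.89239 = 118.953 kN.
I_c = πr⁴/4 = π × 1.585⁴/4 = 4.95686 m⁴.
Centre of pressure: y_p = y_c + I_c/(y_c·A) = 1.585 + 4.95686/(1.585 × 7.89239) = 1.585 + 0.39625 = 1.98125 m along the plane.
The resultant acts 1.585 + 0.39625 = 1.98125 m (along the plate) below the hinge at the top edge, so the moment about the hinge is M = F × 1.98125 = 118.953 × 1.98125 = 235.676 kN·m.
A normal force at the bottom, 3.17 m from the hinge, must supply this moment: P = 235.676/3.17 = 74.3457 kN.

P ≈ 74 kN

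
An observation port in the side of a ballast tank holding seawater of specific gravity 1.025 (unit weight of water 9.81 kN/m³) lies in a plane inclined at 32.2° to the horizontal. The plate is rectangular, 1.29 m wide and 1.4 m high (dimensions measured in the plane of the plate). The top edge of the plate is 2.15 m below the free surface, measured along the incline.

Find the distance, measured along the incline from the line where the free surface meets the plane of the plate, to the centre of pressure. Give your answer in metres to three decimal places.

γ = 1.025 × 9.81 = 10.05525 kN/m³.
Let θ = 32.2° be the plate's angle to the horizontal; measure y along the incline from where the plane meets the free surface. Vertical depth h = y·sinθ with sinθ = 0.532876.
The centroid lies 1.4/2 = 0.7 m below the top edge, so y_c = 2.15 + 0.7 = 2.85 m and h_c = 2.85 × 0.532876 = 1.5187 m.
A = 1.29 × 1.4 = 1.806 m².
Resultant F = γ·h_c·A = 10.05525 × 1.5187 × 1.806 = 27.5793 kN.
I_c = b·h³/12 = 1.29 × 1.4³/12 = 0.29498 m⁴.
Centre of pressure: y_p = y_c + I_c/(y_c·A) = 2.85 + 0.29498/(2.85 × 1.806) = 2.85 + 0.0573099 = 2.90731 m along the plane.

y_p = 2.907 m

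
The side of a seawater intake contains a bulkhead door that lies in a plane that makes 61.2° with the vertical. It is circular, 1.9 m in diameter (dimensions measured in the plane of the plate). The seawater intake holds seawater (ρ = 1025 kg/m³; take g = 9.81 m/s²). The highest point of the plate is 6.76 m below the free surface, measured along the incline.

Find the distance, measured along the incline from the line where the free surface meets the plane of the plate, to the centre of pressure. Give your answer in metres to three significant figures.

γ = ρg = 1025 × 9.81 / 1000 = 10.05525 kN/m³.
The plate makes 61.2° with the vertical, i.e. θ = 90° − 61.2° = 28.8° to the horizontal. Measuring y along the incline from the free-surface line, vertical depth h = y·sinθ with sinθ = 0.481754.
The centroid is at the centre, 0.95 m below the top of the plate, so y_c = 6.76 + 0.95 = 7.71 m and h_c = 7.71 × 0.481754 = 3.71432 m.
A = π(0.95)² = 2.83529 m².
Resultant F = γ·h_c·A = 10.05525 × 3.71432 × 2.83529 = 105.894 kN.
I_c = πr⁴/4 = π × 0.95⁴/4 = 0.639712 m⁴.
Centre of pressure: y_p = y_c + I_c/(y_c·A) = 7.71 + 0.639712/(7.71 × 2.83529) = 7.71 + 0.0292639 = 7.73926 m along the plane.

y_p = 7.74 m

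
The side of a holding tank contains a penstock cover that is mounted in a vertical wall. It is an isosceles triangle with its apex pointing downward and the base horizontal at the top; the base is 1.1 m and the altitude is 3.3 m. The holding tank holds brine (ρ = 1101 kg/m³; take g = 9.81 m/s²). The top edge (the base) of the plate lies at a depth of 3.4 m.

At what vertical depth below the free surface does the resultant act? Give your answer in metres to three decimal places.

γ = ρg = 1101 × 9.81 / 1000 = 10.80081 kN/m³.
With the apex down, the centroid sits h/3 = 3.3/3 = 1.1 m below the base (the top edge), so the centroid depth is h_c = 3.4 + 1.1 = 4.5 m.
A = ½ × 1.1 × 3.3 = 1.815 m².
Resultant F = γ·h_c·A = 10.80081 × 4.5 × 1.815 = 88.2156 kN.
I_c = b·h³/36 = 1.1 × 3.3³/36 = 1.09808 m⁴.
Centre of pressure: y_p = y_c + I_c/(y_c·A) = 4.5 + 1.09808/(4.5 × 1.815) = 4.5 + 0.134445 = 4.63445 m along the plane.

h_p = 4.634 m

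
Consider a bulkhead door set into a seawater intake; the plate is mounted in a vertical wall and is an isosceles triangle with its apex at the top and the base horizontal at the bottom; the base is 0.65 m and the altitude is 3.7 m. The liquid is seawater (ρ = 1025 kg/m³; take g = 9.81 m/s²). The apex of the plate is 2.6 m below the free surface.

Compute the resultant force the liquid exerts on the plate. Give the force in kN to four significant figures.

γ = ρg = 1025 × 9.81 / 1000 = 10.05525 kN/m³.
With the apex up, the centroid sits 2h/3 = 2 × 3.7/3 = 2.46667 m below the apex, so the centroid depth is h_c = 2.6 + 2.46667 = 5.06667 m.
A = ½ × 0.65 × 3.7 = 1.2025 m².
Resultant F = γ·h_c·A = 10.05525 × 5.06667 × 1.2025 = 61.2633 kN.

F ≈ 61.26 kN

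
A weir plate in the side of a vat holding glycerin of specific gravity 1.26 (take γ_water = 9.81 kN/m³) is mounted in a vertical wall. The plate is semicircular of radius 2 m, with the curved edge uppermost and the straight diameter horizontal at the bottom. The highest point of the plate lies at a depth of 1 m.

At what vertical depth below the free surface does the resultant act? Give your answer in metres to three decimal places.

γ = 1.26 × 9.81 = 12.3606 kN/m³.
The centroid lies 4r/(3π) = 0.848826 m above the diameter, so r − 4r/(3π) = 2 − 0.848826 = 1.15117 m below the topmost point, so the centroid depth is h_c = 1 + 1.15117 = 2.15117 m.
A = πr²/2 = π × 2²/2 = 6.28319 m².
Resultant F = γ·h_c·A = 12.3606 × 2.15117 × 6.28319 = 167.068 kN.
I_c = (π/8 − 8/(9π))·r⁴ = 0.109757 × 2⁴ = 1.75611 m⁴.
Centre of pressure: y_p = y_c + I_c/(y_c·A) = 2.15117 + 1.75611/(2.15117 × 6.28319) = 2.15117 + 0.129926 = 2.2811 m along the plane.

h_p = 2.281 m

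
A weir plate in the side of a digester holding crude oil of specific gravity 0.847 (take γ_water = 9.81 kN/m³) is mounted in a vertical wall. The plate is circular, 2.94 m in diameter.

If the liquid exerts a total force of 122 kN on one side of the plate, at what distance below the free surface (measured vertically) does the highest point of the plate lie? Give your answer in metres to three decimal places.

γ = 0.847 × 9.81 = 8.30907 kN/m³.
A = π(1.47)² = 6.78867 m².
From F = γ·h_c·A, the centroid depth is h_c = 122/(8.30907 × 6.78867) = 2.16283 m.
The centroid is at the centre, 1.47 m below the top of the plate, so the highest point sits at h_top = 2.16283 − 1.47 = 0.69283 m below the surface.

d_top ≈ 0.693 m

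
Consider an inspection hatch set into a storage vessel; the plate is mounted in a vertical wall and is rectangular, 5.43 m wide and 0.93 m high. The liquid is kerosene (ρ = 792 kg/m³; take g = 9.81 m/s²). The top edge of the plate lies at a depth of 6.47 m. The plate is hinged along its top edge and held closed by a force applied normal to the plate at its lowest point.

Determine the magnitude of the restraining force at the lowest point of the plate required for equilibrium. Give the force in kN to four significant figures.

P ≈ 139.1 kN

γ = ρg = 792 × 9.81 / 1000 = 7.76952 kN/m³.
The centroid lies 0.93/2 = 0.465 m below the top edge, so the centroid depth is h_c = 6.47 + 0.465 = 6.935 m.
A = 5.43 × 0.93 = 5.0499 m².
Resultant F = γ·h_c·A = 7.76952 × 6.935 × 5.0499 = 272.097 kN.
I_c = b·h³/12 = 5.43 × 0.93³/12 = 0.363972 m⁴.
Centre of pressure: y_p = y_c + I_c/(y_c·A) = 6.935 + 0.363972/(6.935 × 5.0499) = 6.935 + 0.0103929 = 6.94539 m along the plane.
The resultant acts 0.465 + 0.0103929 = 0.475393 m (along the plate) below the hinge at the top edge, so the moment about the hinge is M = F × 0.475393 = 272.097 × 0.475393 = 129.353 kN·m.
A normal force at the bottom, 0.93 m from the hinge, must supply this moment: P = 129.353/0.93 = 139.089 kN.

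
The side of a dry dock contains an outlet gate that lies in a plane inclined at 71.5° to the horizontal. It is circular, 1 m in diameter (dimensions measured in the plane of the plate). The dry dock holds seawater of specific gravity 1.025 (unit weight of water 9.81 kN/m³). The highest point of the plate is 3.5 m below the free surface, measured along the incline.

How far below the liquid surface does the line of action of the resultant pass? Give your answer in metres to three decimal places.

h_p = 3.808 m

γ = 1.025 × 9.81 = 10.05525 kN/m³.
Let θ = 71.5° be the plate's angle to the horizontal; measure y along the incline from where the plane meets the free surface. Vertical depth h = y·sinθ with sinθ = 0.948324.
The centroid is at the centre, 0.5 m below the top of the plate, so y_c = 3.5 + 0.5 = 4 m and h_c = 4 × 0.948324 = 3.7933 m.
A = π(0.5)² = 0.785398 m².
Resultant F = γ·h_c·A = 10.05525 × 3.7933 × 0.785398 = 29.9571 kN.
I_c = πr⁴/4 = π × 0.5⁴/4 = 0.0490874 m⁴.
Centre of pressure: y_p = y_c + I_c/(y_c·A) = 4 + 0.0490874/(4 × 0.785398) = 4 + 0.015625 = 4.01562 m along the plane.
Vertically, h_p = y_p·sinθ = 4.01562 × 0.948324 = 3.80811 m.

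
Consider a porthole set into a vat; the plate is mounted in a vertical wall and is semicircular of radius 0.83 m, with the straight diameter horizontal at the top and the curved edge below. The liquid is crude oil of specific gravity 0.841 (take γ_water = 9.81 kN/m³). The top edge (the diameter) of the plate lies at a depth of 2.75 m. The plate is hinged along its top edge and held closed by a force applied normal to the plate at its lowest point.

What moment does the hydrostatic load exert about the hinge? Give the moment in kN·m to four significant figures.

γ = 0.841 × 9.81 = 8.25021 kN/m³.
The centroid of a semicircle lies 4r/(3π) = 0.352263 m from the diameter, here below the top edge, so the centroid depth is h_c = 2.75 + 0.352263 = 3.10226 m.
A = πr²/2 = π × 0.83²/2 = 1.08212 m².
Resultant F = γ·h_c·A = 8.25021 × 3.10226 × 1.08212 = 27.6961 kN.
I_c = (π/8 − 8/(9π))·r⁴ = 0.109757 × 0.83⁴ = 0.0520888 m⁴.
Centre of pressure: y_p = y_c + I_c/(y_c·A) = 3.10226 + 0.0520888/(3.10226 × 1.08212) = 3.10226 + 0.0155164 = 3.11778 m along the plane.
The resultant acts 0.352263 + 0.0155164 = 0.367779 m (along the plate) below the hinge at the top edge, so the moment about the hinge is M = F × 0.367779 = 27.6961 × 0.367779 = 10.186 kN·m.

M ≈ 10.19 kN·m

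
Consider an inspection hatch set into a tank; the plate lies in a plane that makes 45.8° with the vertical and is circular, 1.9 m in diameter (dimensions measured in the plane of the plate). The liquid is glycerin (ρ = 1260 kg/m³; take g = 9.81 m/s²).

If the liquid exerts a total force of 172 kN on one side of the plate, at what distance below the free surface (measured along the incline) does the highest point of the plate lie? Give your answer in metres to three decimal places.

γ = ρg = 1260 × 9.81 / 1000 = 12.3606 kN/m³.
A = π(0.95)² = 2.83529 m².
From F = γ·h_c·A, the centroid depth is h_c = 172/(12.3606 × 2.83529) = 4.90785 m.
The plate makes 45.8° with the vertical, i.e. θ = 90° − 45.8° = 44.2° to the horizontal. Measuring y along the incline from the free-surface line, vertical depth h = y·sinθ with sinθ = 0.697165.
Along the incline, y_c = h_c/sinθ = 4.90785/0.697165 = 7.03973 m.
The centroid is at the centre, 0.95 m below the top of the plate, so the highest point sits at y_top = 7.03973 − 0.95 = 6.08973 m along the incline.

y_top ≈ 6.090 m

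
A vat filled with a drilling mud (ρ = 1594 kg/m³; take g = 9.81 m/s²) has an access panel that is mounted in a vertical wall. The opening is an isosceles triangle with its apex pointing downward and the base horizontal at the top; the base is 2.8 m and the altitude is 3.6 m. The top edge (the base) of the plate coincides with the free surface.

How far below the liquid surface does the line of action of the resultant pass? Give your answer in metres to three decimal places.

h_p = 1.800 m

γ = ρg = 1594 × 9.81 / 1000 = 15.63714 kN/m³.
With the apex down, the centroid sits h/3 = 3.6/3 = 1.2 m below the base (the top edge), so the centroid depth is h_c = 1.2 m.
A = ½ × 2.8 × 3.6 = 5.04 m².
Resultant F = γ·h_c·A = 15.63714 × 1.2 × 5.04 = 94.5734 kN.
I_c = b·h³/36 = 2.8 × 3.6³/36 = 3.6288 m⁴.
Centre of pressure: y_p = y_c + I_c/(y_c·A) = 1.2 + 3.6288/(1.2 × 5.04) = 1.2 + 0.6 = 1.8 m along the plane.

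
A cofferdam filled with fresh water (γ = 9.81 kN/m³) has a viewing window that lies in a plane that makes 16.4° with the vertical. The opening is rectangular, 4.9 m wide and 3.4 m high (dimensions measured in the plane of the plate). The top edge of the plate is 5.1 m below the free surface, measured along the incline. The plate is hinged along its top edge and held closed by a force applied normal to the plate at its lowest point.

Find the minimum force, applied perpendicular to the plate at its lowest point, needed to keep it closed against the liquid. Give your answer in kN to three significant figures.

γ = 9.81 kN/m³.
The plate makes 16.4° with the vertical, i.e. θ = 90° − 16.4° = 73.6° to the horizontal. Measuring y along the incline from the free-surface line, vertical depth h = y·sinθ with sinθ = 0.959314.
The centroid lies 3.4/2 = 1.7 m below the top edge, so y_c = 5.1 + 1.7 = 6.8 m and h_c = 6.8 × 0.959314 = 6.52334 m.
A = 4.9 × 3.4 = 16.66 m².
Resultant F = γ·h_c·A = 9.81 × 6.52334 × 16.66 = 1066.14 kN.
I_c = b·h³/12 = 4.9 × 3.4³/12 = 16.0491 m⁴.
Centre of pressure: y_p = y_c + I_c/(y_c·A) = 6.8 + 16.0491/(6.8 × 16.66) = 6.8 + 0.141666 = 6.94167 m along the plane.
The resultant acts 1.7 + 0.141666 = 1.84167 m (along the plate) below the hinge at the top edge, so the moment about the hinge is M = F × 1.84167 = 1066.14 × 1.84167 = 1963.48 kN·m.
A normal force at the bottom, 3.4 m from the hinge, must supply this moment: P = 1963.48/3.4 = 577.494 kN.

P ≈ 577 kN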